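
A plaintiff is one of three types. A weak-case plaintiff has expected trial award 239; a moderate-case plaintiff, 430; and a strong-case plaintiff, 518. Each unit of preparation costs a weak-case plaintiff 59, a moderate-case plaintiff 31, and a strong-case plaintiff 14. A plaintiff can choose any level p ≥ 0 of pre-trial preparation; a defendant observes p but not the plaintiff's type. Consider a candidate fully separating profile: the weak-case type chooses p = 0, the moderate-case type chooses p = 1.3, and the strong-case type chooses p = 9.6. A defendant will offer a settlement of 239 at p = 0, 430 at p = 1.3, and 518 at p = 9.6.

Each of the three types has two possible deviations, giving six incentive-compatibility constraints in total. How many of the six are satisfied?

4

Strong-case (own payoff 518 − 14×9.6 = 383.6): to p=0 gives 239 → no gain ✓; to p=1.3 gives 430 − 14×1.3 = 411.8 → profitable ✗.
Moderate-case (own payoff 430 − 31×1.3 = 389.7): to p=0 gives 239 → no gain ✓; to p=9.6 gives 518 − 31×9.6 = 220.4 → no gain ✓.
Weak-case (own payoff 239): to p=1.3 gives 430 − 59×1.3 = 353.3 → profitable ✗; to p=9.6 gives 518 − 59×9.6 = -48.4 → no gain ✓.
4 of the 6 constraints hold; not an equilibrium.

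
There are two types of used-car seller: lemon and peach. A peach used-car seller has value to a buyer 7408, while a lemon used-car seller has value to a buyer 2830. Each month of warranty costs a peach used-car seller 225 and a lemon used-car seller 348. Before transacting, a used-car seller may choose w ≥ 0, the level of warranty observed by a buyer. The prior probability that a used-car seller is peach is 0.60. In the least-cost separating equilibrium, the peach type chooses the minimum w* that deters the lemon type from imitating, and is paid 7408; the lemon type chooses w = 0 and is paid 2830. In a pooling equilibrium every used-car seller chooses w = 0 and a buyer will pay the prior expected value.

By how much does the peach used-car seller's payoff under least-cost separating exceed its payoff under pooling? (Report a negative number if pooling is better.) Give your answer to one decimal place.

Least-cost separating signal: w* solves 2830 = 7408 − 348·w*, so w* = (7408 − 2830)/348 ≈ 13.1552.
Peach type's separating payoff: 7408 − 225 × w* = 7408 − 225 × (7408 − 2830)/348 = 7408 − 1030050/348 ≈ 4448.086.
Pooling payoff: 0.60 × 7408 + 0.40 × 2830 = 5576.8.
Difference: 4448.086 − 5576.8 = -1128.714, i.e. -1128.7 to one decimal place.
The peach type would prefer the pooling outcome.

-1128.7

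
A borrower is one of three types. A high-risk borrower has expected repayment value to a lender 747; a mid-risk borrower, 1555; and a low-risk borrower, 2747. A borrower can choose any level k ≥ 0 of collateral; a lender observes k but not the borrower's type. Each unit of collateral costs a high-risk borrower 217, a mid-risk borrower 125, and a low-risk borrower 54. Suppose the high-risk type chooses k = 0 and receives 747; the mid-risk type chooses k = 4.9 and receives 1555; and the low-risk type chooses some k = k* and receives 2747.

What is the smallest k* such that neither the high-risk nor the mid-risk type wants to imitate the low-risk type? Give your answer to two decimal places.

High-risk type (on-path payoff 747) won't mimic when 747 ≥ 2747 − 217·k*, i.e. k* ≥ 9.22.
Mid-risk type (on-path payoff 1555 − 125×4.9 = 942.5) won't mimic when 942.5 ≥ 2747 − 125·k*, i.e. k* ≥ 14.44.
Both must hold, so k* = max(9.22, 14.44) = 14.44. The mid-risk type's constraint binds.

14.44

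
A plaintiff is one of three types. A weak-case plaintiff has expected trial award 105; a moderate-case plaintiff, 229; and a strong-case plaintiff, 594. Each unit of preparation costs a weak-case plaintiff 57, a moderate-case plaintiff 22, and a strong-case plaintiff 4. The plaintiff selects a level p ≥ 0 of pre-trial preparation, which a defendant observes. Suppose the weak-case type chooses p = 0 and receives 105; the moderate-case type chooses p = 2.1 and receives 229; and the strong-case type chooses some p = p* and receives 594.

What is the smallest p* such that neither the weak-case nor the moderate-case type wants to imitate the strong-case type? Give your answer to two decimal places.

Weak-case type (on-path payoff 105) won't mimic when 105 ≥ 594 − 57·p*, i.e. p* ≥ 8.58.
Moderate-case type (on-path payoff 229 − 22×2.1 = 182.8) won't mimic when 182.8 ≥ 594 − 22·p*, i.e. p* ≥ 18.69.
Both must hold, so p* = max(8.58, 18.69) = 18.69. The moderate-case type's constraint binds.

18.69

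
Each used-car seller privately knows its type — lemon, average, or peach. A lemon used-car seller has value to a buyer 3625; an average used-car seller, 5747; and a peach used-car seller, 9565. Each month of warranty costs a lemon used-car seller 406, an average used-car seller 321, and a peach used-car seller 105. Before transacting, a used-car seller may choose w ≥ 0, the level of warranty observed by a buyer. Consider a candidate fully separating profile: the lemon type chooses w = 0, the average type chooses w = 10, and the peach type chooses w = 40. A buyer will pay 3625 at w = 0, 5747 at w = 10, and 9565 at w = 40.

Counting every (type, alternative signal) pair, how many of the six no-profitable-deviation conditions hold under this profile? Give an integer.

Peach (own payoff 9565 − 105×40 = 5365): to w=0 gives 3625 → no gain ✓; to w=10 gives 5747 − 105×10 = 4697 → no gain ✓.
Average (own payoff 5747 − 321×10 = 2537): to w=0 gives 3625 → profitable ✗; to w=40 gives 9565 − 321×40 = -3275 → no gain ✓.
Lemon (own payoff 3625): to w=10 gives 5747 − 406×10 = 1687 → no gain ✓; to w=40 gives 9565 − 406×40 = -6675 → no gain ✓.
5 of the 6 constraints hold; not an equilibrium.

5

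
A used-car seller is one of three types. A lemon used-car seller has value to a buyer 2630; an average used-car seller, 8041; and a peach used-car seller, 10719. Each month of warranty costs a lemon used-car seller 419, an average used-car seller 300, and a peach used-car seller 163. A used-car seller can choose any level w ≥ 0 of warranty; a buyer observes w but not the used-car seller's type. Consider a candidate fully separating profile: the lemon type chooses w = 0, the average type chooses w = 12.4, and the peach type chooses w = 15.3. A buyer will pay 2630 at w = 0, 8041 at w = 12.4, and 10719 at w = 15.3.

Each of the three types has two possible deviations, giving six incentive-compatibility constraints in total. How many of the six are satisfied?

Lemon (own payoff 2630): to w=12.4 gives 8041 − 419×12.4 = 2845.4 → profitable ✗; to w=15.3 gives 10719 − 419×15.3 = 4308.3 → profitable ✗.
Peach (own payoff 10719 − 163×15.3 = 8225.1): to w=0 gives 2630 → no gain ✓; to w=12.4 gives 8041 − 163×12.4 = 6019.8 → no gain ✓.
Average (own payoff 8041 − 300×12.4 = 4321): to w=0 gives 2630 → no gain ✓; to w=15.3 gives 10719 − 300×15.3 = 6129 → profitable ✗.
3 of the 6 constraints hold; not an equilibrium.

3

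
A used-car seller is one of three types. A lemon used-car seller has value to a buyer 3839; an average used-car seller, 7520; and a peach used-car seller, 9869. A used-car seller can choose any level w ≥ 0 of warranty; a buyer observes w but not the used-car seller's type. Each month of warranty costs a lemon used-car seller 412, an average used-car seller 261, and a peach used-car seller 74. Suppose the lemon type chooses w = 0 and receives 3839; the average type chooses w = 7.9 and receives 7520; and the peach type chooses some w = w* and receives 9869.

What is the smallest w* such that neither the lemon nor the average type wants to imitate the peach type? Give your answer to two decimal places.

16.90

Average type (on-path payoff 7520 − 261×7.9 = 5458.1) won't mimic when 5458.1 ≥ 9869 − 261·w*, i.e. w* ≥ 16.90.
Lemon type (on-path payoff 3839) won't mimic when 3839 ≥ 9869 − 412·w*, i.e. w* ≥ 14.64.
Both must hold, so w* = max(14.64, 16.90) = 16.90. The average type's constraint binds.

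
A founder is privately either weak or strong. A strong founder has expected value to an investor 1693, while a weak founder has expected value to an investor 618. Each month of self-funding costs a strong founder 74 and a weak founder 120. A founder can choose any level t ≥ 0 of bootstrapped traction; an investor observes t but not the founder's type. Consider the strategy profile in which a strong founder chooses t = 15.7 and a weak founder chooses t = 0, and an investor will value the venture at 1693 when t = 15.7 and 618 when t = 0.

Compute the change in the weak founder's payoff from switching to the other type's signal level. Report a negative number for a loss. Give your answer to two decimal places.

-809.00

Playing t = 0 the weak founder receives 618.
Deviating to t = 15.7 brings payment 1693 at cost 120 × 15.7 = 1884, netting -191.
Gain from deviating: -191 − 618 = -809.00.
The gain is negative, so the weak type's incentive-compatibility constraint is satisfied.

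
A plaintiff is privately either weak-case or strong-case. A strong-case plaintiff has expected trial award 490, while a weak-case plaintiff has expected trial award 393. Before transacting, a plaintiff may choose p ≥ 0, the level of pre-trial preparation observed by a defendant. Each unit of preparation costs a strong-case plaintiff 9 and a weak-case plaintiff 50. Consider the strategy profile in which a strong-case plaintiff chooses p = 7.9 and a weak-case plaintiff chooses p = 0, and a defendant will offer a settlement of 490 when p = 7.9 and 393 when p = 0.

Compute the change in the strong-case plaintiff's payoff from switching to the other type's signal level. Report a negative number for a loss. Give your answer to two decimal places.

-25.90

Playing p = 7.9 the strong-case plaintiff receives 490 − 9 × 7.9 = 418.9.
Deviating to p = 0 yields 393 instead.
Gain from deviating: 393 − 418.9 = -25.90.
The gain is negative, so the strong-case type's incentive-compatibility constraint is satisfied.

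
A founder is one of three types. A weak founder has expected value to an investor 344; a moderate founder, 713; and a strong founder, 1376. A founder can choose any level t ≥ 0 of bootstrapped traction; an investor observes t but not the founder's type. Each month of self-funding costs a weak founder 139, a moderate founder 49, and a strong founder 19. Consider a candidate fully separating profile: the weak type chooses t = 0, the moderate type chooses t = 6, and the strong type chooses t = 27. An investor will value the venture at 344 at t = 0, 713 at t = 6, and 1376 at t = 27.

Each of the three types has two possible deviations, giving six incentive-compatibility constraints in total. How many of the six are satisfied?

Strong (own payoff 1376 − 19×27 = 863): to t=0 gives 344 → no gain ✓; to t=6 gives 713 − 19×6 = 599 → no gain ✓.
Weak (own payoff 344): to t=6 gives 713 − 139×6 = -121 → no gain ✓; to t=27 gives 1376 − 139×27 = -2377 → no gain ✓.
Moderate (own payoff 713 − 49×6 = 419): to t=0 gives 344 → no gain ✓; to t=27 gives 1376 − 49×27 = 53 → no gain ✓.
6 of the 6 constraints hold; this profile is a separating equilibrium.

6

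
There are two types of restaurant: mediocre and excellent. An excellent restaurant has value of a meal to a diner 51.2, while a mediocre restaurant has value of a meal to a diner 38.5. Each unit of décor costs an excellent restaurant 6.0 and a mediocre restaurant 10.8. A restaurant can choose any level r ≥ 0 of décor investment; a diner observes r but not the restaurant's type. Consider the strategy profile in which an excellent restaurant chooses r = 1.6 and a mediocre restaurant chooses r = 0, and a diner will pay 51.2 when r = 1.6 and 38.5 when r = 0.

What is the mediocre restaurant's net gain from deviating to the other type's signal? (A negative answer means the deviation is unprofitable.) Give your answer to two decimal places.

Playing r = 0 the mediocre restaurant receives 38.5.
Deviating to r = 1.6 brings payment 51.2 at cost 10.8 × 1.6 = 17.28, netting 33.92.
Gain from deviating: 33.92 − 38.5 = -4.58.
The gain is negative, so the mediocre type's incentive-compatibility constraint is satisfied.

-4.58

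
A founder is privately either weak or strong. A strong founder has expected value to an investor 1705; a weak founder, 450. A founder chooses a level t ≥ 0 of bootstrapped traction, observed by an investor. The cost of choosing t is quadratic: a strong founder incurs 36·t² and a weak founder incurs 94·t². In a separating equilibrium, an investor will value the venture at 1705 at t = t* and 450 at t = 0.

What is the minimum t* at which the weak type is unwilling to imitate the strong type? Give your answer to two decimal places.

The weak type at t = 0 receives 450; imitating at t* yields 1705 − 94·t*².
Indifference: 450 = 1705 − 94·t*², so t*² = (1705 − 450) / 94 ≈ 13.3511.
t* = √13.3511 ≈ 3.65.

3.65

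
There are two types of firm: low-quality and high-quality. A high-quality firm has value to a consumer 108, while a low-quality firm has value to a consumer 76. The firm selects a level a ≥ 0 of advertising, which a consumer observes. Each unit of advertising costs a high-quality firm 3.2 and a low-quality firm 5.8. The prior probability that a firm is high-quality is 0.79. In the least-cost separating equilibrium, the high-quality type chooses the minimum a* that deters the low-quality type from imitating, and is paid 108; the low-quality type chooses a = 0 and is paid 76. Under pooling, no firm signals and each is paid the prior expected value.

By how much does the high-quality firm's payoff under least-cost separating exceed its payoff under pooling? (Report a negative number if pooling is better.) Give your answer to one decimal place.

-10.9

Least-cost separating signal: a* solves 76 = 108 − 5.8·a*, so a* = (108 − 76)/5.8 ≈ 5.5172.
High-quality type's separating payoff: 108 − 3.2 × a* = 108 − 3.2 × (108 − 76)/5.8 = 108 − 102.4/5.8 ≈ 90.345.
Pooling payoff: 0.79 × 108 + 0.21 × 76 = 101.28.
Difference: 90.345 − 101.28 = -10.935, i.e. -10.9 to one decimal place.
The high-quality type would prefer the pooling outcome.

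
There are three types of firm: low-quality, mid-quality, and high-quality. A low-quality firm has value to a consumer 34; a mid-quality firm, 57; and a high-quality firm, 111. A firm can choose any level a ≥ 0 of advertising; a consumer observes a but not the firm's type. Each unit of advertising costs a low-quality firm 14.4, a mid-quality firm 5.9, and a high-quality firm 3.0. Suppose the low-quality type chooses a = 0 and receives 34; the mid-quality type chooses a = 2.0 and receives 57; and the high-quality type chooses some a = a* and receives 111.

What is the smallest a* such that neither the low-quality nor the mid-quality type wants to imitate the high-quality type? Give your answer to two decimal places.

Low-quality type (on-path payoff 34) won't mimic when 34 ≥ 111 − 14.4·a*, i.e. a* ≥ 5.35.
Mid-quality type (on-path payoff 57 − 5.9×2.0 = 45.2) won't mimic when 45.2 ≥ 111 − 5.9·a*, i.e. a* ≥ 11.15.
Both must hold, so a* = max(5.35, 11.15) = 11.15. The mid-quality type's constraint binds.

11.15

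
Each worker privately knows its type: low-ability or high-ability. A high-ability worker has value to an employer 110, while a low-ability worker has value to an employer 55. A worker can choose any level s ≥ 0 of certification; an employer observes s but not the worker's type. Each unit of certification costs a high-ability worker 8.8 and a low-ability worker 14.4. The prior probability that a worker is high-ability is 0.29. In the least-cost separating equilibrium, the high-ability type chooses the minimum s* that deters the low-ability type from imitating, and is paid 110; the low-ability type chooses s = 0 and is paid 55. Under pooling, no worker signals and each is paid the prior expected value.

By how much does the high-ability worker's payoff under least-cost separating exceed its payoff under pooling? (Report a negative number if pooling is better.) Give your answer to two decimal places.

5.44

Least-cost separating signal: s* solves 55 = 110 − 14.4·s*, so s* = (110 − 55)/14.4 ≈ 3.8194.
High-ability type's separating payoff: 110 − 8.8 × s* = 110 − 8.8 × (110 − 55)/14.4 = 110 − 484/14.4 ≈ 76.3889.
Pooling payoff: 0.29 × 110 + 0.71 × 55 = 70.95.
Difference: 76.3889 − 70.95 = 5.4389, i.e. 5.44 to two decimal places.
The high-ability type prefers to separate.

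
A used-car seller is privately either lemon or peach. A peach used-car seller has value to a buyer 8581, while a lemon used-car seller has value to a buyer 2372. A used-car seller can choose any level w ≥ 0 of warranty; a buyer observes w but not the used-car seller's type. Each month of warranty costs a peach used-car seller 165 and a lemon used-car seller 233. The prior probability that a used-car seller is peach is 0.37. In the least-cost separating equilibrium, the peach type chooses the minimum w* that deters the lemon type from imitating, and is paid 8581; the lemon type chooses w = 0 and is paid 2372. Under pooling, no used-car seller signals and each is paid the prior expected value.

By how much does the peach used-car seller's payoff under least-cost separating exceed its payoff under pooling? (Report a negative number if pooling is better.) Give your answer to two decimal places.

Least-cost separating signal: w* solves 2372 = 8581 − 233·w*, so w* = (8581 − 2372)/233 ≈ 26.6481.
Peach type's separating payoff: 8581 − 165 × w* = 8581 − 165 × (8581 − 2372)/233 = 8581 − 1024485/233 ≈ 4184.0687.
Pooling payoff: 0.37 × 8581 + 0.63 × 2372 = 4669.33.
Difference: 4184.0687 − 4669.33 = -485.2613, i.e. -485.26 to two decimal places.
The peach type would prefer the pooling outcome.

-485.26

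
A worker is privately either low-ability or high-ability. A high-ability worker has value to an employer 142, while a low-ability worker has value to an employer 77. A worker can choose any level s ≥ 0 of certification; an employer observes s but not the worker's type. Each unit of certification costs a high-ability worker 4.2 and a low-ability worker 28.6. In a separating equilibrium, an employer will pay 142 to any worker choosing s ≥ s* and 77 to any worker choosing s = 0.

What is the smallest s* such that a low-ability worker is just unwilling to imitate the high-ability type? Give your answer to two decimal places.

A low-ability worker choosing s = 0 receives 77.
Imitating at s* instead would pay 142 at cost 28.6·s*, netting 142 − 28.6·s*.
Indifference: 77 = 142 − 28.6·s*, so s* = (142 − 77) / 28.6 ≈ 2.27.
This is the low-ability type's binding incentive-compatibility constraint; any s ≥ 2.27 sustains separation on that side.

2.27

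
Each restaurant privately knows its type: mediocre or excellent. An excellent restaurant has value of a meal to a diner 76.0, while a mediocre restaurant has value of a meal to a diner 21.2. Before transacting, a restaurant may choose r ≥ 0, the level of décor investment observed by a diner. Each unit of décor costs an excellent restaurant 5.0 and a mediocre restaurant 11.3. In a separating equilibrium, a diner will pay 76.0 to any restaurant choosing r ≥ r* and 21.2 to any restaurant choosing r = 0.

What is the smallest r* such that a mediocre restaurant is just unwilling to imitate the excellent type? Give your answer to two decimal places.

A mediocre restaurant choosing r = 0 receives 21.2.
Imitating at r* instead would pay 76.0 at cost 11.3·r*, netting 76.0 − 11.3·r*.
Indifference: 21.2 = 76.0 − 11.3·r*, so r* = (76.0 − 21.2) / 11.3 ≈ 4.85.
At r* the mediocre type's incentive constraint just binds; the excellent type strictly prefers r* since its per-unit cost is lower.

4.85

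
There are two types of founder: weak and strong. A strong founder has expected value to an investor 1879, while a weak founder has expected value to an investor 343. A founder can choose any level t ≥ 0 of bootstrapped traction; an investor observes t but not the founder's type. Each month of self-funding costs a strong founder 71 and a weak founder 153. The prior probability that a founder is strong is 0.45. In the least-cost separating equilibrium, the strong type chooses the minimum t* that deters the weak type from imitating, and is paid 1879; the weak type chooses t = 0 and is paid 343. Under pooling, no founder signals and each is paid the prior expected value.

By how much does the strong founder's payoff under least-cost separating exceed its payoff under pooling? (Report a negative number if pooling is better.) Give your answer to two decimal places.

Least-cost separating signal: t* solves 343 = 1879 − 153·t*, so t* = (1879 − 343)/153 ≈ 10.0392.
Strong type's separating payoff: 1879 − 71 × t* = 1879 − 71 × (1879 − 343)/153 = 1879 − 109056/153 ≈ 1166.2157.
Pooling payoff: 0.45 × 1879 + 0.55 × 343 = 1034.2.
Difference: 1166.2157 − 1034.2 = 132.0157, i.e. 132.02 to two decimal places.
The strong type prefers to separate.

132.02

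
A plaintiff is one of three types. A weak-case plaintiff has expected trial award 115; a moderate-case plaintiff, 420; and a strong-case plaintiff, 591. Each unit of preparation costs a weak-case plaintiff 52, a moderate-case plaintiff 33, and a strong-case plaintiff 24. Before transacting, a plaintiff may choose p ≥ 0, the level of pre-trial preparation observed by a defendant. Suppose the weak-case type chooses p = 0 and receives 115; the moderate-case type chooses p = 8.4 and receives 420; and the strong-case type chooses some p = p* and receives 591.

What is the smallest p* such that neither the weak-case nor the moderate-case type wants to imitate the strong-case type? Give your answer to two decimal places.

Weak-case type (on-path payoff 115) won't mimic when 115 ≥ 591 − 52·p*, i.e. p* ≥ 9.15.
Moderate-case type (on-path payoff 420 − 33×8.4 = 142.8) won't mimic when 142.8 ≥ 591 − 33·p*, i.e. p* ≥ 13.58.
Both must hold, so p* = max(9.15, 13.58) = 13.58. The moderate-case type's constraint binds.

13.58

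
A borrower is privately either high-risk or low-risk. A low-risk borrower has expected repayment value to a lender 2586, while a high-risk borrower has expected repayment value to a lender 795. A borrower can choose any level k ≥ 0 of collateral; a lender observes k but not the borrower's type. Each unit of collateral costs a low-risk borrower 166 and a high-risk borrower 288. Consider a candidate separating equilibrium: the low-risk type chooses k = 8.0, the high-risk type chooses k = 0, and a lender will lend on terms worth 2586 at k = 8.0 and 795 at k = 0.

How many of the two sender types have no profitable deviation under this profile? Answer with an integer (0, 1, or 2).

Low-risk type: signal → 2586 − 166 × 8.0 = 1258; deviate to 0 → 795. IC holds (1258 ≥ 795).
High-risk type: stay at 0 → 795; mimic → 2586 − 288 × 8.0 = 282. IC holds (795 ≥ 282).
2 of 2 constraints hold, so this is a separating equilibrium.

2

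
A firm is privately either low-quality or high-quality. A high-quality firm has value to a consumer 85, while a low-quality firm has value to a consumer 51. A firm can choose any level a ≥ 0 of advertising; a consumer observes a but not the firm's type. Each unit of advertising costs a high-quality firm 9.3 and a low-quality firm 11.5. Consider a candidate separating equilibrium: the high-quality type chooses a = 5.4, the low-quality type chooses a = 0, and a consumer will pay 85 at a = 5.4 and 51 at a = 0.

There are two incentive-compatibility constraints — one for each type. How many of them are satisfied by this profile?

Low-quality type: stay at 0 → 51; mimic → 85 − 11.5 × 5.4 = 22.9. IC holds (51 ≥ 22.9).
High-quality type: signal → 85 − 9.3 × 5.4 = 34.78; deviate to 0 → 51. IC fails (34.78 < 51).
1 of 2 constraints hold, so this profile is not an equilibrium.

1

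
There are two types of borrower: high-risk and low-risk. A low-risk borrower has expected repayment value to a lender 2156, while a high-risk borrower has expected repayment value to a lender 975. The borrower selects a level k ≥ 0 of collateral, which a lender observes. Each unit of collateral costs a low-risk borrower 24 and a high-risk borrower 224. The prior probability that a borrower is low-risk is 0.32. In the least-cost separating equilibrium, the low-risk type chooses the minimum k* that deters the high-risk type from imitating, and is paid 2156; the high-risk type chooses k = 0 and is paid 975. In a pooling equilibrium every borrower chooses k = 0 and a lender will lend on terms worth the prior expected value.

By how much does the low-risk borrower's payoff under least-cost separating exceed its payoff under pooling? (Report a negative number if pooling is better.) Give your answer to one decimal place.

676.5

Least-cost separating signal: k* solves 975 = 2156 − 224·k*, so k* = (2156 − 975)/224 ≈ 5.2723.
Low-risk type's separating payoff: 2156 − 24 × k* = 2156 − 24 × (2156 − 975)/224 = 2156 − 28344/224 ≈ 2029.464.
Pooling payoff: 0.32 × 2156 + 0.68 × 975 = 1352.92.
Difference: 2029.464 − 1352.92 = 676.544, i.e. 676.5 to one decimal place.
The low-risk type prefers to separate.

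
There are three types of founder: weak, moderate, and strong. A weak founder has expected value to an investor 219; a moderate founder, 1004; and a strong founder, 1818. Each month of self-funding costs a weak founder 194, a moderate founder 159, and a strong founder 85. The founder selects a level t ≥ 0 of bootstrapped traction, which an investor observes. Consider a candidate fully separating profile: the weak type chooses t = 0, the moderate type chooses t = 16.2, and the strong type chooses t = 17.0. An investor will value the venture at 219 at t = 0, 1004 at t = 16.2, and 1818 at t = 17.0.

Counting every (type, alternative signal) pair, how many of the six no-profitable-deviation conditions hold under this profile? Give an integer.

4

Strong (own payoff 1818 − 85×17.0 = 373): to t=0 gives 219 → no gain ✓; to t=16.2 gives 1004 − 85×16.2 = -373 → no gain ✓.
Moderate (own payoff 1004 − 159×16.2 = -1571.8): to t=0 gives 219 → profitable ✗; to t=17.0 gives 1818 − 159×17.0 = -885 → profitable ✗.
Weak (own payoff 219): to t=16.2 gives 1004 − 194×16.2 = -2138.8 → no gain ✓; to t=17.0 gives 1818 − 194×17.0 = -1480 → no gain ✓.
4 of the 6 constraints hold; not an equilibrium.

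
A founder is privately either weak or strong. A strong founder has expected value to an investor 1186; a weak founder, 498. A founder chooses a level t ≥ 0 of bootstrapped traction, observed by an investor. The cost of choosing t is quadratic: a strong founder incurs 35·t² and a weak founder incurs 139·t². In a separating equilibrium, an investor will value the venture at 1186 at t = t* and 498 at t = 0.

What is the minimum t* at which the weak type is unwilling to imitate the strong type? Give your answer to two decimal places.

The weak type at t = 0 receives 498; imitating at t* yields 1186 − 139·t*².
Indifference: 498 = 1186 − 139·t*², so t*² = (1186 − 498) / 139 ≈ 4.9496.
t* = √4.9496 ≈ 2.22.

2.22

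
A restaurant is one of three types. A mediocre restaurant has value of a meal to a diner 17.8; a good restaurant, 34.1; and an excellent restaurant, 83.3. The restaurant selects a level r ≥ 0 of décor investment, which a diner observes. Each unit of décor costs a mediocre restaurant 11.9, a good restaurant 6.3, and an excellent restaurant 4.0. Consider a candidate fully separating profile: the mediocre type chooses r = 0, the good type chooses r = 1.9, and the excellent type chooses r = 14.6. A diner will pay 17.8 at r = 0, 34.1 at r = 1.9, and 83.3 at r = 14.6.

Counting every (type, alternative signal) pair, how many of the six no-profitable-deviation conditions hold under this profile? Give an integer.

Excellent (own payoff 83.3 − 4.0×14.6 = 24.9): to r=0 gives 17.8 → no gain ✓; to r=1.9 gives 34.1 − 4.0×1.9 = 26.5 → profitable ✗.
Mediocre (own payoff 17.8): to r=1.9 gives 34.1 − 11.9×1.9 = 11.49 → no gain ✓; to r=14.6 gives 83.3 − 11.9×14.6 = -90.44 → no gain ✓.
Good (own payoff 34.1 − 6.3×1.9 = 22.13): to r=0 gives 17.8 → no gain ✓; to r=14.6 gives 83.3 − 6.3×14.6 = -8.68 → no gain ✓.
5 of the 6 constraints hold; not an equilibrium.

5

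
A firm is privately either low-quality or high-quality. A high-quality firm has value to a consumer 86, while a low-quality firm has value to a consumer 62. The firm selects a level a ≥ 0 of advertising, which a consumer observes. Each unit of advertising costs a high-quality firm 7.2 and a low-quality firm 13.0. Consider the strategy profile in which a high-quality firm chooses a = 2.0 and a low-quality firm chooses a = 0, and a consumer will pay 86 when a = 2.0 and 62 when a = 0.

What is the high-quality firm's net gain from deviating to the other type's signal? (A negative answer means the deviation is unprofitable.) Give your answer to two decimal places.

-9.60

Playing a = 2.0 the high-quality firm receives 86 − 7.2 × 2.0 = 71.6.
Deviating to a = 0 yields 62 instead.
Gain from deviating: 62 − 71.6 = -9.60.
The gain is negative, so the high-quality type's incentive-compatibility constraint is satisfied.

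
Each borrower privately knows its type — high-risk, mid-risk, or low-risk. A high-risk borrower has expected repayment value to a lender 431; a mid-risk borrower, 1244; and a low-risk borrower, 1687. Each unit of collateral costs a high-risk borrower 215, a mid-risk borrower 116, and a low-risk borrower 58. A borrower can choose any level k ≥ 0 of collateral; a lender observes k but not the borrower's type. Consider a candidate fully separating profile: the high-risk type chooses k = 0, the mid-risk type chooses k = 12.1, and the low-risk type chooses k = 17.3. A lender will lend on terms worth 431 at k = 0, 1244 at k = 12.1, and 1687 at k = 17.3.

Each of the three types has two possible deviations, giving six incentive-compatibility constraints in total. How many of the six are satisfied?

5

Low-risk (own payoff 1687 − 58×17.3 = 683.6): to k=0 gives 431 → no gain ✓; to k=12.1 gives 1244 − 58×12.1 = 542.2 → no gain ✓.
High-risk (own payoff 431): to k=12.1 gives 1244 − 215×12.1 = -1357.5 → no gain ✓; to k=17.3 gives 1687 − 215×17.3 = -2032.5 → no gain ✓.
Mid-risk (own payoff 1244 − 116×12.1 = -159.6): to k=0 gives 431 → profitable ✗; to k=17.3 gives 1687 − 116×17.3 = -319.8 → no gain ✓.
5 of the 6 constraints hold; not an equilibrium.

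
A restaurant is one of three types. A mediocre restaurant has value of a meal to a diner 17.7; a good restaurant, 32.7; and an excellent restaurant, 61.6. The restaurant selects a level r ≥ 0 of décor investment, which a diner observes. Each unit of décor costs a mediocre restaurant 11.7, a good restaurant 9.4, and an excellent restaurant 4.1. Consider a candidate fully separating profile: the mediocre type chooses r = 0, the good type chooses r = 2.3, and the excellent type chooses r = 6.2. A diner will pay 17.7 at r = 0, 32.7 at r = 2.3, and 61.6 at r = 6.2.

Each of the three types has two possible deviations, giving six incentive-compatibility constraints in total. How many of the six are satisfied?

Excellent (own payoff 61.6 − 4.1×6.2 = 36.18): to r=0 gives 17.7 → no gain ✓; to r=2.3 gives 32.7 − 4.1×2.3 = 23.27 → no gain ✓.
Mediocre (own payoff 17.7): to r=2.3 gives 32.7 − 11.7×2.3 = 5.79 → no gain ✓; to r=6.2 gives 61.6 − 11.7×6.2 = -10.94 → no gain ✓.
Good (own payoff 32.7 − 9.4×2.3 = 11.08): to r=0 gives 17.7 → profitable ✗; to r=6.2 gives 61.6 − 9.4×6.2 = 3.32 → no gain ✓.
5 of the 6 constraints hold; not an equilibrium.

5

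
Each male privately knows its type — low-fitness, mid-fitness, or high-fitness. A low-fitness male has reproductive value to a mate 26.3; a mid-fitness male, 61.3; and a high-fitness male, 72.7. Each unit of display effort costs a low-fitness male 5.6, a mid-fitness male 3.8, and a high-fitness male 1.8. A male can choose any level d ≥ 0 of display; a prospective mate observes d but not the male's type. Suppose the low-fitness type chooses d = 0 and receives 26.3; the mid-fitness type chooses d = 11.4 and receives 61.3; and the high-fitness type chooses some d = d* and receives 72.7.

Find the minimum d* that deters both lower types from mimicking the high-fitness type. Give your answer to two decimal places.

14.40

Mid-fitness type (on-path payoff 61.3 − 3.8×11.4 = 17.98) won't mimic when 17.98 ≥ 72.7 − 3.8·d*, i.e. d* ≥ 14.40.
Low-fitness type (on-path payoff 26.3) won't mimic when 26.3 ≥ 72.7 − 5.6·d*, i.e. d* ≥ 8.29.
Both must hold, so d* = max(8.29, 14.40) = 14.40. The mid-fitness type's constraint binds.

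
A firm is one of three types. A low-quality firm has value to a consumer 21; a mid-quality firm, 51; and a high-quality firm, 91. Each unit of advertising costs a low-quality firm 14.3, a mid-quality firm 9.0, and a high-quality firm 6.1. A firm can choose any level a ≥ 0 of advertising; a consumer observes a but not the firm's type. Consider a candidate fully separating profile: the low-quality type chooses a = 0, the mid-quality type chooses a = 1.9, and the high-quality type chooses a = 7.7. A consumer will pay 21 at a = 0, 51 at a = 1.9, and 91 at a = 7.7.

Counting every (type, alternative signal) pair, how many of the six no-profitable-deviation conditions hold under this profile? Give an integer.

5

Mid-quality (own payoff 51 − 9.0×1.9 = 33.9): to a=0 gives 21 → no gain ✓; to a=7.7 gives 91 − 9.0×7.7 = 21.7 → no gain ✓.
Low-quality (own payoff 21): to a=1.9 gives 51 − 14.3×1.9 = 23.83 → profitable ✗; to a=7.7 gives 91 − 14.3×7.7 = -19.11 → no gain ✓.
High-quality (own payoff 91 − 6.1×7.7 = 44.03): to a=0 gives 21 → no gain ✓; to a=1.9 gives 51 − 6.1×1.9 = 39.41 → no gain ✓.
5 of the 6 constraints hold; not an equilibrium.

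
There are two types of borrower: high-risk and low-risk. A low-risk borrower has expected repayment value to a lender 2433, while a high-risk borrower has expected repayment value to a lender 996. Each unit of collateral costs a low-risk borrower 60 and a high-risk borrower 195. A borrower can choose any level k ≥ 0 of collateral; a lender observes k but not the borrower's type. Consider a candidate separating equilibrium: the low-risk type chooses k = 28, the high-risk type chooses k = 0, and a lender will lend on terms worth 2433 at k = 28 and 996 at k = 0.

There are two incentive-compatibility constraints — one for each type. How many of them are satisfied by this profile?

1

Low-risk type: signal → 2433 − 60 × 28 = 753; deviate to 0 → 996. IC fails (753 < 996).
High-risk type: stay at 0 → 996; mimic → 2433 − 195 × 28 = -3027. IC holds (996 ≥ -3027).
1 of 2 constraints hold, so this profile is not an equilibrium.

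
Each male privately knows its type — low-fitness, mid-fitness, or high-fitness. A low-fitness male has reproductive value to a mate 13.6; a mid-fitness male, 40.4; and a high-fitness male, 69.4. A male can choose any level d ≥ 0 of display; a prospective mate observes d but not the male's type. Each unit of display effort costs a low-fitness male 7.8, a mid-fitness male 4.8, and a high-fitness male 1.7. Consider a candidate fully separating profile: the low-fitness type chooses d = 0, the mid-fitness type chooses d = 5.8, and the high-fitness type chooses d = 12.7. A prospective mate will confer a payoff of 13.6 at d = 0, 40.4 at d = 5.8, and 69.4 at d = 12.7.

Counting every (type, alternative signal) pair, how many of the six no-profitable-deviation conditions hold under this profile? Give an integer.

5

High-fitness (own payoff 69.4 − 1.7×12.7 = 47.81): to d=0 gives 13.6 → no gain ✓; to d=5.8 gives 40.4 − 1.7×5.8 = 30.54 → no gain ✓.
Mid-fitness (own payoff 40.4 − 4.8×5.8 = 12.56): to d=0 gives 13.6 → profitable ✗; to d=12.7 gives 69.4 − 4.8×12.7 = 8.44 → no gain ✓.
Low-fitness (own payoff 13.6): to d=5.8 gives 40.4 − 7.8×5.8 = -4.84 → no gain ✓; to d=12.7 gives 69.4 − 7.8×12.7 = -29.66 → no gain ✓.
5 of the 6 constraints hold; not an equilibrium.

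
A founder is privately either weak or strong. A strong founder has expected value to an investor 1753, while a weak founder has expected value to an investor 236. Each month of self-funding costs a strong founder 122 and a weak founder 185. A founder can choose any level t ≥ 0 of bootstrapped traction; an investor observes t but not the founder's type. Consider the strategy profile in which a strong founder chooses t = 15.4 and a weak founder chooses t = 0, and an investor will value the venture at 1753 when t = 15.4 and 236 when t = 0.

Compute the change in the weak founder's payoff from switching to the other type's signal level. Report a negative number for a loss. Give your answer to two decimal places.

-1332.00

Playing t = 0 the weak founder receives 236.
Deviating to t = 15.4 brings payment 1753 at cost 185 × 15.4 = 2849, netting -1096.
Gain from deviating: -1096 − 236 = -1332.00.
The gain is negative, so the weak type's incentive-compatibility constraint is satisfied.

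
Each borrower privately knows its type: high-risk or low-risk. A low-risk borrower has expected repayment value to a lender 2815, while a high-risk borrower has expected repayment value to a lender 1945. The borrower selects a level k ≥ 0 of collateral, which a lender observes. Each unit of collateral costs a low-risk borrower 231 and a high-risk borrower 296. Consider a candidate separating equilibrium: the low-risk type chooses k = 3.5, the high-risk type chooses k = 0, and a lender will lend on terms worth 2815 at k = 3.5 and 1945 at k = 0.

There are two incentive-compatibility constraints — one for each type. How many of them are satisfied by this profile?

2

Low-risk type: signal → 2815 − 231 × 3.5 = 2006.5; deviate to 0 → 1945. IC holds (2006.5 ≥ 1945).
High-risk type: stay at 0 → 1945; mimic → 2815 − 296 × 3.5 = 1779. IC holds (1945 ≥ 1779).
2 of 2 constraints hold, so this is a separating equilibrium.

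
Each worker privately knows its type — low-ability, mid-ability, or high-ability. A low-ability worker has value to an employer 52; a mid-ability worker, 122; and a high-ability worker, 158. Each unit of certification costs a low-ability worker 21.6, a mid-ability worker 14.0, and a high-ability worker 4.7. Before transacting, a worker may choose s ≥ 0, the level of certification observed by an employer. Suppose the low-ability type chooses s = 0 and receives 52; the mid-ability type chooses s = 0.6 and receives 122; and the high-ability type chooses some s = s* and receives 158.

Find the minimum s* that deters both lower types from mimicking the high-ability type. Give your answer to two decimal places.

4.91

Mid-ability type (on-path payoff 122 − 14.0×0.6 = 113.6) won't mimic when 113.6 ≥ 158 − 14.0·s*, i.e. s* ≥ 3.17.
Low-ability type (on-path payoff 52) won't mimic when 52 ≥ 158 − 21.6·s*, i.e. s* ≥ 4.91.
Both must hold, so s* = max(4.91, 3.17) = 4.91. The low-ability type's constraint binds.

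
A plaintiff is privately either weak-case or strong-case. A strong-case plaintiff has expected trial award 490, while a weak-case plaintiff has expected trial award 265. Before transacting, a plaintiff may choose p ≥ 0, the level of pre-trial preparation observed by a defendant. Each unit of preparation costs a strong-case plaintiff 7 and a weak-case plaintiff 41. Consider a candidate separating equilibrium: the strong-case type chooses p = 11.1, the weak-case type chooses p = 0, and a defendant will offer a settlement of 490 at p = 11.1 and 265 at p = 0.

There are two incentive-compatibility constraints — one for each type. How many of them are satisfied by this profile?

Weak-case type: stay at 0 → 265; mimic → 490 − 41 × 11.1 = 34.9. IC holds (265 ≥ 34.9).
Strong-case type: signal → 490 − 7 × 11.1 = 412.3; deviate to 0 → 265. IC holds (412.3 ≥ 265).
2 of 2 constraints hold, so this is a separating equilibrium.

2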